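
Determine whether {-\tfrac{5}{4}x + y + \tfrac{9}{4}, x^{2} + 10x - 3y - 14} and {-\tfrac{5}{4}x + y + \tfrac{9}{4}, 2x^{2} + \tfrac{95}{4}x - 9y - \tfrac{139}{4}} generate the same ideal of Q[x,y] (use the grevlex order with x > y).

Yes, the ideals are equal.

Since reduced Gröbner bases are canonical representatives of ideals under a given ordering, it suffices to compute and compare them.
Buchberger on the first generating set:
f_1 = -\tfrac{5}{4}x + y + \tfrac{9}{4}, LT = x.
f_2 = x^{2} + 10x - 3y - 14, LT = x^{2}.

S(f_1,f_2): lcm = x^{2}. S = -\tfrac{4}{5}xy - \tfrac{59}{5}x + 3y + 14.
  leading term xy: subtract (\tfrac{16}{25}y)·f_1 from -\tfrac{4}{5}xy - \tfrac{59}{5}x + 3y + 14 → -\tfrac{16}{25}y^{2} - \tfrac{59}{5}x + \tfrac{39}{25}y + 14
  leading term y^{2}: no divisor's leading term divides it; move -\tfrac{16}{25}y^{2} to the remainder.
  leading term x: subtract (\tfrac{236}{25})·f_1 from -\tfrac{59}{5}x + \tfrac{39}{25}y + 14 → -\tfrac{197}{25}y - \tfrac{181}{25}
  leading term y: no divisor's leading term divides it; move -\tfrac{197}{25}y to the remainder.
  leading term 1: no divisor's leading term divides it; move -\tfrac{181}{25} to the remainder.
  remainder -\tfrac{16}{25}y^{2} - \tfrac{197}{25}y - \tfrac{181}{25} ≠ 0; add g_3 = -\tfrac{16}{25}y^{2} - \tfrac{197}{25}y - \tfrac{181}{25} to the basis.

The other S-polynomials (S(f_1,g_3), S(f_2,g_3)) all reduce to 0 modulo the current basis, so we have a Gröbner basis.
Inter-reduce: drop elements whose leading term is divisible by another's, tail-reduce, and make monic.
Reduced Gröbner basis: {y^{2} + \tfrac{197}{16}y + \tfrac{181}{16}, x - \tfrac{4}{5}y - \tfrac{9}{5}}.

Buchberger on the second generating set:
h_1 = -\tfrac{5}{4}x + y + \tfrac{9}{4}, LT = x.
h_2 = 2x^{2} + \tfrac{95}{4}x - 9y - \tfrac{139}{4}, LT = x^{2}.

S(h_1,h_2): lcm = x^{2}. S = -\tfrac{4}{5}xy - \tfrac{547}{40}x + \tfrac{9}{2}y + \tfrac{139}{8}.
  leading term xy: subtract (\tfrac{16}{25}y)·h_1 from -\tfrac{4}{5}xy - \tfrac{547}{40}x + \tfrac{9}{2}y + \tfrac{139}{8} → -\tfrac{16}{25}y^{2} - \tfrac{547}{40}x + \tfrac{153}{50}y + \tfrac{139}{8}
  leading term y^{2}: no divisor's leading term divides it; move -\tfrac{16}{25}y^{2} to the remainder.
  leading term x: subtract (\tfrac{547}{50})·h_1 from -\tfrac{547}{40}x + \tfrac{153}{50}y + \tfrac{139}{8} → -\tfrac{197}{25}y - \tfrac{181}{25}
  leading term y: no divisor's leading term divides it; move -\tfrac{197}{25}y to the remainder.
  leading term 1: no divisor's leading term divides it; move -\tfrac{181}{25} to the remainder.
  remainder -\tfrac{16}{25}y^{2} - \tfrac{197}{25}y - \tfrac{181}{25} ≠ 0; add k_3 = -\tfrac{16}{25}y^{2} - \tfrac{197}{25}y - \tfrac{181}{25} to the basis.

The other S-polynomials (S(h_1,k_3), S(h_2,k_3)) all reduce to 0 modulo the current basis, so we have a Gröbner basis.
Inter-reduce: drop elements whose leading term is divisible by another's, tail-reduce, and make monic.
Reduced Gröbner basis: {y^{2} + \tfrac{197}{16}y + \tfrac{181}{16}, x - \tfrac{4}{5}y - \tfrac{9}{5}}.

Same reduced basis, so the two generating sets span the same ideal.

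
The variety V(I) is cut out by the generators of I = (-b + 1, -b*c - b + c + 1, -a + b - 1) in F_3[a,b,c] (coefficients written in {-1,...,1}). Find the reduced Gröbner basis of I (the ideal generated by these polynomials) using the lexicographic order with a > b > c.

f_1 = -b + 1, LT = b.
f_2 = -b*c - b + c + 1, LT = b*c.
f_3 = -a + b - 1, LT = a.

The S-polynomials (S(f_1,f_2), S(f_1,f_3), S(f_2,f_3)) all reduce to 0 modulo the current basis, so we have a Gröbner basis.
Inter-reduce: drop elements whose leading term is divisible by another's, tail-reduce, and make monic.

G = {a, b - 1}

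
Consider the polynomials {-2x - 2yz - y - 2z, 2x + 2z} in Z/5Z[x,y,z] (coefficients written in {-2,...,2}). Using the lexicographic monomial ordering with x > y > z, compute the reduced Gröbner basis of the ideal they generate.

G = {x + z, yz - 2y}

f_1 = -2x - 2yz - y - 2z, LT = x.
f_2 = 2x + 2z, LT = x.

S(f_1,f_2): lcm = x. S = yz - 2y.
  leading term yz: no divisor's leading term divides it; move yz to the remainder.
  leading term y: no divisor's leading term divides it; move -2y to the remainder.
  remainder yz - 2y ≠ 0; add g_3 = yz - 2y to the basis.

The other S-polynomials (S(f_1,g_3), S(f_2,g_3)) all reduce to 0 modulo the current basis, so we have a Gröbner basis.
Inter-reduce: drop elements whose leading term is divisible by another's, tail-reduce, and make monic.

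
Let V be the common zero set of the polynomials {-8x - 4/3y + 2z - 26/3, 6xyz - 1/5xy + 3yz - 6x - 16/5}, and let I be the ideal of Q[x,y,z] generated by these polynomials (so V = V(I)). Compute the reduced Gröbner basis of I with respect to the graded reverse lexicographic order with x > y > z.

Buchberger's algorithm terminates because the ascending chain of leading-term ideals stabilizes.

f_1 = -8x - 4/3y + 2z - 26/3, LT = x.
f_2 = 6xyz - 1/5xy + 3yz - 6x - 16/5, LT = xyz.

S(f_1,f_2): lcm = xyz. S = 1/6y^2z - 1/4yz^2 + 1/30xy + 7/12yz + x + 8/15.
  leading term y^2z: no divisor's leading term divides it; move 1/6y^2z to the remainder.
  leading term yz^2: no divisor's leading term divides it; move -1/4yz^2 to the remainder.
  leading term xy: subtract (-1/240y)·f_1 from 1/30xy + 7/12yz + x + 8/15 → -1/180y^2 + 71/120yz + x - 13/360y + 8/15
  leading term y^2: no divisor's leading term divides it; move -1/180y^2 to the remainder.
  leading term yz: no divisor's leading term divides it; move 71/120yz to the remainder.
  leading term x: subtract (-1/8)·f_1 from x - 13/360y + 8/15 → -73/360y + 1/4z - 11/20
  leading term y: no divisor's leading term divides it; move -73/360y to the remainder.
  leading term z: no divisor's leading term divides it; move 1/4z to the remainder.
  leading term 1: no divisor's leading term divides it; move -11/20 to the remainder.
  remainder 1/6y^2z - 1/4yz^2 - 1/180y^2 + 71/120yz - 73/360y + 1/4z - 11/20 ≠ 0; add g_3 = 1/6y^2z - 1/4yz^2 - 1/180y^2 + 71/120yz - 73/360y + 1/4z - 11/20 to the basis.

S(f_1,g_3): leading monomials are coprime, so the S-polynomial reduces to 0 (Buchberger's first criterion).
S(f_2,g_3): lcm = xy^2z. S = 3/2xyz^2 - 71/20xyz + 1/2y^2z + 13/60xy - 3/2xz + 33/10x - 8/15y.
  leading term xyz^2: subtract (-3/16yz^2)·f_1 from 3/2xyz^2 - 71/20xyz + 1/2y^2z + 13/60xy - 3/2xz + 33/10x - 8/15y → -1/4y^2z^2 + 3/8yz^3 - 71/20xyz + 1/2y^2z - 13/8yz^2 + 13/60xy - 3/2xz + 33/10x - 8/15y
  leading term y^2z^2: subtract (-3/2z)·g_3 from -1/4y^2z^2 + 3/8yz^3 - 71/20xyz + 1/2y^2z - 13/8yz^2 + 13/60xy - 3/2xz + 33/10x - 8/15y → -71/20xyz + 59/120y^2z - 59/80yz^2 + 13/60xy - 3/2xz - 73/240yz + 3/8z^2 + 33/10x - 8/15y - 33/40z
  leading term xyz: subtract (71/160yz)·f_1 from -71/20xyz + 59/120y^2z - 59/80yz^2 + 13/60xy - 3/2xz - 73/240yz + 3/8z^2 + 33/10x - 8/15y - 33/40z → 13/12y^2z - 13/8yz^2 + 13/60xy - 3/2xz + 85/24yz + 3/8z^2 + 33/10x - 8/15y - 33/40z
  leading term y^2z: subtract (13/2)·g_3 from 13/12y^2z - 13/8yz^2 + 13/60xy - 3/2xz + 85/24yz + 3/8z^2 + 33/10x - 8/15y - 33/40z → 13/60xy + 13/360y^2 - 3/2xz - 73/240yz + 3/8z^2 + 33/10x + 113/144y - 49/20z + 143/40
  leading term xy: subtract (-13/480y)·f_1 from 13/60xy + 13/360y^2 - 3/2xz - 73/240yz + 3/8z^2 + 33/10x + 113/144y - 49/20z + 143/40 → -3/2xz - 1/4yz + 3/8z^2 + 33/10x + 11/20y - 49/20z + 143/40
  leading term xz: subtract (3/16z)·f_1 from -3/2xz - 1/4yz + 3/8z^2 + 33/10x + 11/20y - 49/20z + 143/40 → 33/10x + 11/20y - 33/40z + 143/40
  leading term x: subtract (-33/80)·f_1 from 33/10x + 11/20y - 33/40z + 143/40 → 0
  remainder 0.

Every S-polynomial of the final basis reduces to 0, so we have a Gröbner basis.
Inter-reduce: drop elements whose leading term is divisible by another's, tail-reduce, and make monic.

G = {y^2z - 3/2yz^2 - 1/30y^2 + 71/20yz - 73/60y + 3/2z - 33/10, x + 1/6y - 1/4z + 13/12}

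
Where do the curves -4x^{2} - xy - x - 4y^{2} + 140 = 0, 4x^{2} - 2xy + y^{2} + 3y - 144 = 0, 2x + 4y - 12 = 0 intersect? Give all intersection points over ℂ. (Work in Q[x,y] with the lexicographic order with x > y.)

{(-4, 5)}

Compute a lex Gröbner basis by Buchberger's algorithm.
f_1 = -4x^{2} - xy - x - 4y^{2} + 140, LT = x^{2}.
f_2 = 4x^{2} - 2xy + y^{2} + 3y - 144, LT = x^{2}.
f_3 = 2x + 4y - 12, LT = x.

S(f_1,f_2): lcm = x^{2}. S = \tfrac{3}{4}xy + \tfrac{1}{4}x + \tfrac{3}{4}y^{2} - \tfrac{3}{4}y + 1.
  leading term xy: subtract (\tfrac{3}{8}y)·f_3 from \tfrac{3}{4}xy + \tfrac{1}{4}x + \tfrac{3}{4}y^{2} - \tfrac{3}{4}y + 1 → \tfrac{1}{4}x - \tfrac{3}{4}y^{2} + \tfrac{15}{4}y + 1
  leading term x: subtract (\tfrac{1}{8})·f_3 from \tfrac{1}{4}x - \tfrac{3}{4}y^{2} + \tfrac{15}{4}y + 1 → -\tfrac{3}{4}y^{2} + \tfrac{13}{4}y + \tfrac{5}{2}
  leading term y^{2}: no divisor's leading term divides it; move -\tfrac{3}{4}y^{2} to the remainder.
  leading term y: no divisor's leading term divides it; move \tfrac{13}{4}y to the remainder.
  leading term 1: no divisor's leading term divides it; move \tfrac{5}{2} to the remainder.
  remainder -\tfrac{3}{4}y^{2} + \tfrac{13}{4}y + \tfrac{5}{2} ≠ 0; add h_4 = -\tfrac{3}{4}y^{2} + \tfrac{13}{4}y + \tfrac{5}{2} to the basis.

S(f_1,f_3): lcm = x^{2}. S = -\tfrac{7}{4}xy + \tfrac{25}{4}x + y^{2} - 35.
  leading term xy: subtract (-\tfrac{7}{8}y)·f_3 from -\tfrac{7}{4}xy + \tfrac{25}{4}x + y^{2} - 35 → \tfrac{25}{4}x + \tfrac{9}{2}y^{2} - \tfrac{21}{2}y - 35
  leading term x: subtract (\tfrac{25}{8})·f_3 from \tfrac{25}{4}x + \tfrac{9}{2}y^{2} - \tfrac{21}{2}y - 35 → \tfrac{9}{2}y^{2} - 23y + \tfrac{5}{2}
  leading term y^{2}: subtract (-6)·h_4 from \tfrac{9}{2}y^{2} - 23y + \tfrac{5}{2} → -\tfrac{7}{2}y + \tfrac{35}{2}
  leading term y: no divisor's leading term divides it; move -\tfrac{7}{2}y to the remainder.
  leading term 1: no divisor's leading term divides it; move \tfrac{35}{2} to the remainder.
  remainder -\tfrac{7}{2}y + \tfrac{35}{2} ≠ 0; add h_5 = -\tfrac{7}{2}y + \tfrac{35}{2} to the basis.

The other S-polynomials (S(f_2,f_3), S(f_1,h_4), S(f_2,h_4), S(f_3,h_4), S(f_1,h_5), S(f_2,h_5), S(f_3,h_5), S(h_4,h_5)) all reduce to 0 modulo the current basis, so we have a Gröbner basis.
Inter-reduce: drop elements whose leading term is divisible by another's, tail-reduce, and make monic.
Reduced Gröbner basis: {x + 4, y - 5}.

A lex Gröbner basis eliminates variables successively. Here y - 5 depends only on y, with roots {5}; lifting each root through the earlier basis elements recovers the full solutions.
  y = 5: the earlier basis element becomes x + 4 = 0, giving x = -4 — point (-4, 5).
Substituting each solution back into the original system confirms all equations vanish.
A lex Gröbner basis triangularizes the system, enabling back-substitution.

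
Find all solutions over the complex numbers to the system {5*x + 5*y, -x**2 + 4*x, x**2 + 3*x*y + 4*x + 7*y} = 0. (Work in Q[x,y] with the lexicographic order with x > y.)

Compute a lex Gröbner basis by Buchberger's algorithm.
f_1 = 5*x + 5*y, LT = x.
f_2 = -x**2 + 4*x, LT = x**2.
f_3 = x**2 + 3*x*y + 4*x + 7*y, LT = x**2.

S(f_1,f_2): lcm = x**2. S = x*y + 4*x.
  leading term x*y: subtract (1/5*y)·f_1 from x*y + 4*x → 4*x - y**2
  leading term x: subtract (4/5)·f_1 from 4*x - y**2 → -y**2 - 4*y
  leading term y**2: no divisor's leading term divides it; move -y**2 to the remainder.
  leading term y: no divisor's leading term divides it; move -4*y to the remainder.
  remainder -y**2 - 4*y ≠ 0; add h_4 = -y**2 - 4*y to the basis.

S(f_1,f_3): lcm = x**2. S = -2*x*y - 4*x - 7*y.
  leading term x*y: subtract (-2/5*y)·f_1 from -2*x*y - 4*x - 7*y → -4*x + 2*y**2 - 7*y
  leading term x: subtract (-4/5)·f_1 from -4*x + 2*y**2 - 7*y → 2*y**2 - 3*y
  leading term y**2: subtract (-2)·h_4 from 2*y**2 - 3*y → -11*y
  leading term y: no divisor's leading term divides it; move -11*y to the remainder.
  remainder -11*y ≠ 0; add h_5 = -11*y to the basis.

The other S-polynomials (S(f_2,f_3), S(f_1,h_4), S(f_2,h_4), S(f_3,h_4), S(f_1,h_5), S(f_2,h_5), S(f_3,h_5), S(h_4,h_5)) all reduce to 0 modulo the current basis, so we have a Gröbner basis.
Inter-reduce: drop elements whose leading term is divisible by another's, tail-reduce, and make monic.
Reduced Gröbner basis: {x, y}.

The lex basis is triangular: the last element involves only y. Solving y = 0 gives y ∈ {0}; substituting each value into the earlier elements determines the remaining variables.
  y = 0: the earlier basis element becomes x = 0, giving x = 0 — point (0, 0).
Check: every point annihilates each of the original generators.

{(0, 0)}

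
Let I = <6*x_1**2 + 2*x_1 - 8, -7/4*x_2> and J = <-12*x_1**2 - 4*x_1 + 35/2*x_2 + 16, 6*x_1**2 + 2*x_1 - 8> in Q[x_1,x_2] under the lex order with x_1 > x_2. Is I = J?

Yes, the ideals are equal.

Two ideals are equal iff their reduced Gröbner bases coincide (the reduced basis is unique for a fixed ordering).
Buchberger on the first generating set:
f_1 = 6*x_1**2 + 2*x_1 - 8, LT = x_1**2.
f_2 = -7/4*x_2, LT = x_2.

The S-polynomials (S(f_1,f_2)) all reduce to 0 modulo the current basis, so we have a Gröbner basis.
Inter-reduce: drop elements whose leading term is divisible by another's, tail-reduce, and make monic.
Reduced Gröbner basis: {x_1**2 + 1/3*x_1 - 4/3, x_2}.

Buchberger on the second generating set:
h_1 = -12*x_1**2 - 4*x_1 + 35/2*x_2 + 16, LT = x_1**2.
h_2 = 6*x_1**2 + 2*x_1 - 8, LT = x_1**2.

S(h_1,h_2): lcm = x_1**2. S = -35/24*x_2.
  leading term x_2: no divisor's leading term divides it; move -35/24*x_2 to the remainder.
  remainder -35/24*x_2 ≠ 0; add k_3 = -35/24*x_2 to the basis.

The other S-polynomials (S(h_1,k_3), S(h_2,k_3)) all reduce to 0 modulo the current basis, so we have a Gröbner basis.
Inter-reduce: drop elements whose leading term is divisible by another's, tail-reduce, and make monic.
Reduced Gröbner basis: {x_1**2 + 1/3*x_1 - 4/3, x_2}.

Same reduced basis, so the two generating sets span the same ideal.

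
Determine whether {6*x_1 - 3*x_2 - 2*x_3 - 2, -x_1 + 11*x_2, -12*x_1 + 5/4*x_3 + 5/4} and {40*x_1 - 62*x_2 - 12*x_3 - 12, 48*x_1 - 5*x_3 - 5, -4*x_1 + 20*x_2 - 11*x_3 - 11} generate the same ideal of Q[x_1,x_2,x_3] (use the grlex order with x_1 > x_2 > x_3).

Yes, the ideals are equal.

Two ideals are equal iff their reduced Gröbner bases coincide (the reduced basis is unique for a fixed ordering).
Buchberger on the first generating set:
f_1 = 6*x_1 - 3*x_2 - 2*x_3 - 2, LT = x_1.
f_2 = -x_1 + 11*x_2, LT = x_1.
f_3 = -12*x_1 + 5/4*x_3 + 5/4, LT = x_1.

S(f_1,f_2): lcm = x_1. S = 21/2*x_2 - 1/3*x_3 - 1/3.
  leading term x_2: no divisor's leading term divides it; move 21/2*x_2 to the remainder.
  leading term x_3: no divisor's leading term divides it; move -1/3*x_3 to the remainder.
  leading term 1: no divisor's leading term divides it; move -1/3 to the remainder.
  remainder 21/2*x_2 - 1/3*x_3 - 1/3 ≠ 0; add g_4 = 21/2*x_2 - 1/3*x_3 - 1/3 to the basis.

S(f_1,f_3): lcm = x_1. S = -1/2*x_2 - 11/48*x_3 - 11/48.
  leading term x_2: subtract (-1/21)·g_4 from -1/2*x_2 - 11/48*x_3 - 11/48 → -247/1008*x_3 - 247/1008
  leading term x_3: no divisor's leading term divides it; move -247/1008*x_3 to the remainder.
  leading term 1: no divisor's leading term divides it; move -247/1008 to the remainder.
  remainder -247/1008*x_3 - 247/1008 ≠ 0; add g_5 = -247/1008*x_3 - 247/1008 to the basis.

The other S-polynomials (S(f_2,f_3), S(f_1,g_4), S(f_2,g_4), S(f_3,g_4), S(f_1,g_5), S(f_2,g_5), S(f_3,g_5), S(g_4,g_5)) all reduce to 0 modulo the current basis, so we have a Gröbner basis.
Inter-reduce: drop elements whose leading term is divisible by another's, tail-reduce, and make monic.
Reduced Gröbner basis: {x_1, x_2, x_3 + 1}.

Buchberger on the second generating set:
h_1 = 40*x_1 - 62*x_2 - 12*x_3 - 12, LT = x_1.
h_2 = 48*x_1 - 5*x_3 - 5, LT = x_1.
h_3 = -4*x_1 + 20*x_2 - 11*x_3 - 11, LT = x_1.

S(h_1,h_2): lcm = x_1. S = -31/20*x_2 - 47/240*x_3 - 47/240.
  leading term x_2: no divisor's leading term divides it; move -31/20*x_2 to the remainder.
  leading term x_3: no divisor's leading term divides it; move -47/240*x_3 to the remainder.
  leading term 1: no divisor's leading term divides it; move -47/240 to the remainder.
  remainder -31/20*x_2 - 47/240*x_3 - 47/240 ≠ 0; add k_4 = -31/20*x_2 - 47/240*x_3 - 47/240 to the basis.

S(h_1,h_3): lcm = x_1. S = 69/20*x_2 - 61/20*x_3 - 61/20.
  leading term x_2: subtract (-69/31)·k_4 from 69/20*x_2 - 61/20*x_3 - 61/20 → -1729/496*x_3 - 1729/496
  leading term x_3: no divisor's leading term divides it; move -1729/496*x_3 to the remainder.
  leading term 1: no divisor's leading term divides it; move -1729/496 to the remainder.
  remainder -1729/496*x_3 - 1729/496 ≠ 0; add k_5 = -1729/496*x_3 - 1729/496 to the basis.

The other S-polynomials (S(h_2,h_3), S(h_1,k_4), S(h_2,k_4), S(h_3,k_4), S(h_1,k_5), S(h_2,k_5), S(h_3,k_5), S(k_4,k_5)) all reduce to 0 modulo the current basis, so we have a Gröbner basis.
Inter-reduce: drop elements whose leading term is divisible by another's, tail-reduce, and make monic.
Reduced Gröbner basis: {x_1, x_2, x_3 + 1}.

The two bases agree; hence the ideals are identical.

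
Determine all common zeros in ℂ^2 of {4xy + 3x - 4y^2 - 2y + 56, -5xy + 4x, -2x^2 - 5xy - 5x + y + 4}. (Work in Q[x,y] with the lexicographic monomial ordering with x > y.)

Compute a lex Gröbner basis by Buchberger's algorithm.
f_1 = 4xy + 3x - 4y^2 - 2y + 56, LT = xy.
f_2 = -5xy + 4x, LT = xy.
f_3 = -2x^2 - 5xy - 5x + y + 4, LT = x^2.

S(f_1,f_2): lcm = xy. S = 31/20x - y^2 - 1/2y + 14.
  leading term x: no divisor's leading term divides it; move 31/20x to the remainder.
  leading term y^2: no divisor's leading term divides it; move -y^2 to the remainder.
  leading term y: no divisor's leading term divides it; move -1/2y to the remainder.
  leading term 1: no divisor's leading term divides it; move 14 to the remainder.
  remainder 31/20x - y^2 - 1/2y + 14 ≠ 0; add h_4 = 31/20x - y^2 - 1/2y + 14 to the basis.

S(f_1,f_3): lcm = x^2y. S = 3/4x^2 - 7/2xy^2 - 3xy + 14x + 1/2y^2 + 2y.
  leading term x^2: subtract (-3/8)·f_3 from 3/4x^2 - 7/2xy^2 - 3xy + 14x + 1/2y^2 + 2y → -7/2xy^2 - 39/8xy + 97/8x + 1/2y^2 + 19/8y + 3/2
  leading term xy^2: subtract (-7/8y)·f_1 from -7/2xy^2 - 39/8xy + 97/8x + 1/2y^2 + 19/8y + 3/2 → -9/4xy + 97/8x - 7/2y^3 - 5/4y^2 + 411/8y + 3/2
  leading term xy: subtract (-9/16)·f_1 from -9/4xy + 97/8x - 7/2y^3 - 5/4y^2 + 411/8y + 3/2 → 221/16x - 7/2y^3 - 7/2y^2 + 201/4y + 33
  leading term x: subtract (1105/124)·h_4 from 221/16x - 7/2y^3 - 7/2y^2 + 201/4y + 33 → -7/2y^3 + 671/124y^2 + 13567/248y - 5689/62
  leading term y^3: no divisor's leading term divides it; move -7/2y^3 to the remainder.
  leading term y^2: no divisor's leading term divides it; move 671/124y^2 to the remainder.
  leading term y: no divisor's leading term divides it; move 13567/248y to the remainder.
  leading term 1: no divisor's leading term divides it; move -5689/62 to the remainder.
  remainder -7/2y^3 + 671/124y^2 + 13567/248y - 5689/62 ≠ 0; add h_5 = -7/2y^3 + 671/124y^2 + 13567/248y - 5689/62 to the basis.

S(f_2,f_3): lcm = x^2y. S = -4/5x^2 - 5/2xy^2 - 5/2xy + 1/2y^2 + 2y.
  leading term x^2: subtract (2/5)·f_3 from -4/5x^2 - 5/2xy^2 - 5/2xy + 1/2y^2 + 2y → -5/2xy^2 - 1/2xy + 2x + 1/2y^2 + 8/5y - 8/5
  leading term xy^2: subtract (-5/8y)·f_1 from -5/2xy^2 - 1/2xy + 2x + 1/2y^2 + 8/5y - 8/5 → 11/8xy + 2x - 5/2y^3 - 3/4y^2 + 183/5y - 8/5
  leading term xy: subtract (11/32)·f_1 from 11/8xy + 2x - 5/2y^3 - 3/4y^2 + 183/5y - 8/5 → 31/32x - 5/2y^3 + 5/8y^2 + 2983/80y - 417/20
  leading term x: subtract (5/8)·h_4 from 31/32x - 5/2y^3 + 5/8y^2 + 2983/80y - 417/20 → -5/2y^3 + 5/4y^2 + 188/5y - 148/5
  leading term y^3: subtract (5/7)·h_5 from -5/2y^3 + 5/4y^2 + 188/5y - 148/5 → -1135/434y^2 - 12807/8680y + 77993/2170
  leading term y^2: no divisor's leading term divides it; move -1135/434y^2 to the remainder.
  leading term y: no divisor's leading term divides it; move -12807/8680y to the remainder.
  leading term 1: no divisor's leading term divides it; move 77993/2170 to the remainder.
  remainder -1135/434y^2 - 12807/8680y + 77993/2170 ≠ 0; add h_6 = -1135/434y^2 - 12807/8680y + 77993/2170 to the basis.

S(f_1,h_4): lcm = xy. S = 3/4x + 20/31y^3 - 21/31y^2 - 591/62y + 14.
  leading term x: subtract (15/31)·h_4 from 3/4x + 20/31y^3 - 21/31y^2 - 591/62y + 14 → 20/31y^3 - 6/31y^2 - 288/31y + 224/31
  leading term y^3: subtract (-40/217)·h_5 from 20/31y^3 - 6/31y^2 - 288/31y + 224/31 → 5408/6727y^2 + 5339/6727y - 65172/6727
  leading term y^2: subtract (-10816/35185)·h_6 from 5408/6727y^2 + 5339/6727y - 65172/6727 → 59833/175925y + 239332/175925
  leading term y: no divisor's leading term divides it; move 59833/175925y to the remainder.
  leading term 1: no divisor's leading term divides it; move 239332/175925 to the remainder.
  remainder 59833/175925y + 239332/175925 ≠ 0; add h_7 = 59833/175925y + 239332/175925 to the basis.

The other S-polynomials (S(f_2,h_4), S(f_3,h_4), S(f_1,h_5), S(f_2,h_5), S(f_3,h_5), S(h_4,h_5), S(f_1,h_6), S(f_2,h_6), S(f_3,h_6), S(h_4,h_6), S(h_5,h_6), S(f_1,h_7), S(f_2,h_7), S(f_3,h_7), S(h_4,h_7), S(h_5,h_7), S(h_6,h_7)) all reduce to 0 modulo the current basis, so we have a Gröbner basis.
Inter-reduce: drop elements whose leading term is divisible by another's, tail-reduce, and make monic.
Reduced Gröbner basis: {x, y + 4}.

Elimination: the polynomial y + 4 lies in the elimination ideal for y, so y ∈ {-4}. For each such y, the remaining basis elements (now univariate) give the rest of the solution.
  y = -4: the earlier basis element becomes x = 0, giving x = 0 — point (0, -4).

{(0, -4)}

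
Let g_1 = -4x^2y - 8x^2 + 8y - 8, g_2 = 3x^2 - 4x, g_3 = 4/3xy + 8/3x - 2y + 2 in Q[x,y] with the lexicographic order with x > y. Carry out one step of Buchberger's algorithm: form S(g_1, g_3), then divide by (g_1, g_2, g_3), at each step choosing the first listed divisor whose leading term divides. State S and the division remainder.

S(g_1, g_3) = 3/2xy - 3/2x - 2y + 2; remainder on division = -9/2x + 1/4y - 1/4.

lcm(LM(g_1), LM(g_3)) = x^2y.
S = (lcm/LT(g_1))·g_1 − (lcm/LT(g_3))·g_3 = 3/2xy - 3/2x - 2y + 2.
Reduce S modulo (g_1, g_2, g_3) in that order:
  leading term xy: subtract (9/8)·g_3 from 3/2xy - 3/2x - 2y + 2 → -9/2x + 1/4y - 1/4
  leading term x: no divisor's leading term divides it; move -9/2x to the remainder.
  leading term y: no divisor's leading term divides it; move 1/4y to the remainder.
  leading term 1: no divisor's leading term divides it; move -1/4 to the remainder.
The remainder -9/2x + 1/4y - 1/4 is nonzero, so it would be added as the next basis element.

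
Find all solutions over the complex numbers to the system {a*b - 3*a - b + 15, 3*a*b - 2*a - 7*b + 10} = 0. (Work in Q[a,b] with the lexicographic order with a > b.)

Compute a lex Gröbner basis by Buchberger's algorithm.
f_1 = a*b - 3*a - b + 15, LT = a*b.
f_2 = 3*a*b - 2*a - 7*b + 10, LT = a*b.

S(f_1,f_2): lcm = a*b. S = -7/3*a + 4/3*b + 35/3.
  reduce S modulo (f_1, f_2):
  remainder -7/3*a + 4/3*b + 35/3 ≠ 0; add h_3 = -7/3*a + 4/3*b + 35/3 to the basis.

S(f_1,h_3): lcm = a*b. S = -3*a + 4/7*b**2 + 4*b + 15.
  reduce S modulo (f_1, f_2, h_3):
  remainder 4/7*b**2 + 16/7*b ≠ 0; add h_4 = 4/7*b**2 + 16/7*b to the basis.

The other S-polynomials (S(f_2,h_3), S(f_1,h_4), S(f_2,h_4), S(h_3,h_4)) all reduce to 0 modulo the current basis, so we have a Gröbner basis.
Inter-reduce: drop elements whose leading term is divisible by another's, tail-reduce, and make monic.
Reduced Gröbner basis: {a - 4/7*b - 5, b**2 + 4*b}.

From the last basis element, b**2 + 4*b = 0, so b takes values in {-4, 0}. Each choice, substituted upward through the basis, yields the corresponding point(s) of the solution set.
  b = -4: the earlier basis element becomes a - 19/7 = 0, giving a = 19/7 — point (19/7, -4).
  b = 0: the earlier basis element becomes a - 5 = 0, giving a = 5 — point (5, 0).
A lex Gröbner basis triangularizes the system, enabling back-substitution.

{(19/7, -4), (5, 0)}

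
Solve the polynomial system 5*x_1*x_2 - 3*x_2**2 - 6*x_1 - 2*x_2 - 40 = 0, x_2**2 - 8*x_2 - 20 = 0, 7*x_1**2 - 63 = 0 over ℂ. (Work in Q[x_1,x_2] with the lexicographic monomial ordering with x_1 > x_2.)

Compute a lex Gröbner basis by Buchberger's algorithm.
f_1 = 5*x_1*x_2 - 6*x_1 - 3*x_2**2 - 2*x_2 - 40, LT = x_1*x_2.
f_2 = x_2**2 - 8*x_2 - 20, LT = x_2**2.
f_3 = 7*x_1**2 - 63, LT = x_1**2.

S(f_1,f_2): lcm = x_1*x_2**2. S = 34/5*x_1*x_2 + 20*x_1 - 3/5*x_2**3 - 2/5*x_2**2 - 8*x_2.
  reduce S modulo (f_1, f_2, f_3):
  remainder 704/25*x_1 - 656/25*x_2 + 32 ≠ 0; add h_4 = 704/25*x_1 - 656/25*x_2 + 32 to the basis.

S(f_1,f_3): lcm = x_1**2*x_2. S = -6/5*x_1**2 - 3/5*x_1*x_2**2 - 2/5*x_1*x_2 - 8*x_1 + 9*x_2.
  reduce S modulo (f_1, f_2, f_3, h_4):
  remainder -2337/55*x_2 - 4674/55 ≠ 0; add h_5 = -2337/55*x_2 - 4674/55 to the basis.

The other S-polynomials (S(f_2,f_3), S(f_1,h_4), S(f_2,h_4), S(f_3,h_4), S(f_1,h_5), S(f_2,h_5), S(f_3,h_5), S(h_4,h_5)) all reduce to 0 modulo the current basis, so we have a Gröbner basis.
Inter-reduce: drop elements whose leading term is divisible by another's, tail-reduce, and make monic.
Reduced Gröbner basis: {x_1 + 3, x_2 + 2}.

The lex basis is triangular: the last element involves only x_2. Solving x_2 + 2 = 0 gives x_2 ∈ {-2}; substituting each value into the earlier elements determines the remaining variables.
  x_2 = -2: the earlier basis element becomes x_1 + 3 = 0, giving x_1 = -3 — point (-3, -2).

{(-3, -2)}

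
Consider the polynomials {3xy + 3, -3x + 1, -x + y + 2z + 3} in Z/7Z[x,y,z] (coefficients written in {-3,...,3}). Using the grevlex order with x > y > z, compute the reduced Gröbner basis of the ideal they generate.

f_1 = 3xy + 3, LT = xy.
f_2 = -3x + 1, LT = x.
f_3 = -x + y + 2z + 3, LT = x.

S(f_1,f_2): lcm = xy. S = -2y + 1.
  leading term y: no divisor's leading term divides it; move -2y to the remainder.
  leading term 1: no divisor's leading term divides it; move 1 to the remainder.
  remainder -2y + 1 ≠ 0; add g_4 = -2y + 1 to the basis.

S(f_1,f_3): lcm = xy. S = y^2 + 2yz + 3y + 1.
  leading term y^2: subtract (3y)·g_4 from y^2 + 2yz + 3y + 1 → 2yz + 1
  leading term yz: subtract (-z)·g_4 from 2yz + 1 → z + 1
  leading term z: no divisor's leading term divides it; move z to the remainder.
  leading term 1: no divisor's leading term divides it; move 1 to the remainder.
  remainder z + 1 ≠ 0; add g_5 = z + 1 to the basis.

S(f_2,f_3): lcm = x. S = y + 2z - 2.
  leading term y: subtract (3)·g_4 from y + 2z - 2 → 2z + 2
  leading term z: subtract (2)·g_5 from 2z + 2 → 0
  remainder 0.

S(f_1,g_4): lcm = xy. S = -3x + 1.
  leading term x: subtract (1)·f_2 from -3x + 1 → 0
  remainder 0.

S(f_2,g_4): leading monomials are coprime, so the S-polynomial reduces to 0 (Buchberger's first criterion).
S(f_3,g_4): leading monomials are coprime, so the S-polynomial reduces to 0 (Buchberger's first criterion).
S(f_1,g_5): leading monomials are coprime, so the S-polynomial reduces to 0 (Buchberger's first criterion).
S(f_2,g_5): leading monomials are coprime, so the S-polynomial reduces to 0 (Buchberger's first criterion).
S(f_3,g_5): leading monomials are coprime, so the S-polynomial reduces to 0 (Buchberger's first criterion).
S(g_4,g_5): leading monomials are coprime, so the S-polynomial reduces to 0 (Buchberger's first criterion).
Every S-polynomial of the final basis reduces to 0, so we have a Gröbner basis.
Inter-reduce: drop elements whose leading term is divisible by another's, tail-reduce, and make monic.

G = {x + 2, y + 3, z + 1}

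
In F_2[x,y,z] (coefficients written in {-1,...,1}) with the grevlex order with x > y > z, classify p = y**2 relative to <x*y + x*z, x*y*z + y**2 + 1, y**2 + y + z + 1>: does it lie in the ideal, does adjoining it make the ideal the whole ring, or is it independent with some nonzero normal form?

Adjoining y**2 makes the ideal the whole ring: the system is inconsistent.

First compute the reduced Gröbner basis of I by Buchberger's algorithm.
f_1 = x*y + x*z, LT = x*y.
f_2 = x*y*z + y**2 + 1, LT = x*y*z.
f_3 = y**2 + y + z + 1, LT = y**2.

S(f_1,f_2): lcm = x*y*z. S = x*z**2 + y**2 + 1.
  leading term x*z**2: no divisor's leading term divides it; move x*z**2 to the remainder.
  leading term y**2: subtract (1)·f_3 from y**2 + 1 → y + z
  leading term y: no divisor's leading term divides it; move y to the remainder.
  leading term z: no divisor's leading term divides it; move z to the remainder.
  remainder x*z**2 + y + z ≠ 0; add h_4 = x*z**2 + y + z to the basis.

S(f_1,f_3): lcm = x*y**2. S = x*y*z + x*y + x*z + x.
  leading term x*y*z: subtract (z)·f_1 from x*y*z + x*y + x*z + x → x*z**2 + x*y + x*z + x
  leading term x*z**2: subtract (1)·h_4 from x*z**2 + x*y + x*z + x → x*y + x*z + x + y + z
  leading term x*y: subtract (1)·f_1 from x*y + x*z + x + y + z → x + y + z
  leading term x: no divisor's leading term divides it; move x to the remainder.
  leading term y: no divisor's leading term divides it; move y to the remainder.
  leading term z: no divisor's leading term divides it; move z to the remainder.
  remainder x + y + z ≠ 0; add h_5 = x + y + z to the basis.

S(f_2,f_3): lcm = x*y**2*z. S = y**3 + x*y*z + x*z**2 + x*z + y.
  leading term y**3: subtract (y)·f_3 from y**3 + x*y*z + x*z**2 + x*z + y → x*y*z + x*z**2 + y**2 + x*z + y*z
  leading term x*y*z: subtract (z)·f_1 from x*y*z + x*z**2 + y**2 + x*z + y*z → y**2 + x*z + y*z
  leading term y**2: subtract (1)·f_3 from y**2 + x*z + y*z → x*z + y*z + y + z + 1
  leading term x*z: subtract (z)·h_5 from x*z + y*z + y + z + 1 → z**2 + y + z + 1
  leading term z**2: no divisor's leading term divides it; move z**2 to the remainder.
  leading term y: no divisor's leading term divides it; move y to the remainder.
  leading term z: no divisor's leading term divides it; move z to the remainder.
  leading term 1: no divisor's leading term divides it; move 1 to the remainder.
  remainder z**2 + y + z + 1 ≠ 0; add h_6 = z**2 + y + z + 1 to the basis.

The other S-polynomials (S(f_1,h_4), S(f_2,h_4), S(f_3,h_4), S(f_1,h_5), S(f_2,h_5), S(f_3,h_5), S(h_4,h_5), S(f_1,h_6), S(f_2,h_6), S(f_3,h_6), S(h_4,h_6), S(h_5,h_6)) all reduce to 0 modulo the current basis, so we have a Gröbner basis.
Inter-reduce: drop elements whose leading term is divisible by another's, tail-reduce, and make monic.
Reduced Gröbner basis: {y**2 + y + z + 1, z**2 + y + z + 1, x + y + z}.
Label its elements g_1 = y**2 + y + z + 1, g_2 = z**2 + y + z + 1, g_3 = x + y + z.

Reduce p = y**2 modulo G:
  leading term y**2: subtract (1)·g_1 from y**2 → y + z + 1
  leading term y: no divisor's leading term divides it; move y to the remainder.
  leading term z: no divisor's leading term divides it; move z to the remainder.
  leading term 1: no divisor's leading term divides it; move 1 to the remainder.
  normal form = y + z + 1.
The normal form is nonzero, so p ∉ I. Since p minus its normal form lies in I, I + (p) = I + (r) where r = y + z + 1; decide whether this ideal is the whole ring.
Run Buchberger on G together with r (pairs among the g_i already reduce to 0 since G is a Gröbner basis):
g_1 = y**2 + y + z + 1, LT = y**2.
g_2 = z**2 + y + z + 1, LT = z**2.
g_3 = x + y + z, LT = x.
r = y + z + 1, LT = y.

S(g_1,r): lcm = y**2. S = y*z + z + 1.
  leading term y*z: subtract (z)·r from y*z + z + 1 → z**2 + 1
  leading term z**2: subtract (1)·g_2 from z**2 + 1 → y + z
  leading term y: subtract (1)·r from y + z → 1
  leading term 1: no divisor's leading term divides it; move 1 to the remainder.
  remainder 1 ≠ 0; add m_5 = 1 to the basis.

The other S-polynomials (S(g_1,g_2), S(g_1,g_3), S(g_2,g_3), S(g_2,r), S(g_3,r), S(g_1,m_5), S(g_2,m_5), S(g_3,m_5), S(r,m_5)) all reduce to 0 modulo the current basis, so we have a Gröbner basis.
Inter-reduce: drop elements whose leading term is divisible by another's, tail-reduce, and make monic.
Reduced Gröbner basis: {1}.
The reduced Gröbner basis of I + (p) is {1}: the ideal is the whole ring, so the enlarged system has no common solution — adjoining p is inconsistent.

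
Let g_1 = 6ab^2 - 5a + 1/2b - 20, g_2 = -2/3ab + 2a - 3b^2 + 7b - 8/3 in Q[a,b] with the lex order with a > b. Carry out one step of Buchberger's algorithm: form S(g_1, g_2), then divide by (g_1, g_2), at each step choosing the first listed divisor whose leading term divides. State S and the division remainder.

S(g_1, g_2) = 3ab - 5/6a - 9/2b^3 + 21/2b^2 - 47/12b - 10/3; remainder on division = 49/6a - 9/2b^3 - 3b^2 + 331/12b - 46/3.

lcm(LM(g_1), LM(g_2)) = ab^2.
S = (lcm/LT(g_1))·g_1 − (lcm/LT(g_2))·g_2 = 3ab - 5/6a - 9/2b^3 + 21/2b^2 - 47/12b - 10/3.
Reduce S modulo (g_1, g_2) in that order:
  leading term ab: subtract (-9/2)·g_2 from 3ab - 5/6a - 9/2b^3 + 21/2b^2 - 47/12b - 10/3 → 49/6a - 9/2b^3 - 3b^2 + 331/12b - 46/3
  leading term a: no divisor's leading term divides it; move 49/6a to the remainder.
  leading term b^3: no divisor's leading term divides it; move -9/2b^3 to the remainder.
  leading term b^2: no divisor's leading term divides it; move -3b^2 to the remainder.
  leading term b: no divisor's leading term divides it; move 331/12b to the remainder.
  leading term 1: no divisor's leading term divides it; move -46/3 to the remainder.
The remainder 49/6a - 9/2b^3 - 3b^2 + 331/12b - 46/3 is nonzero, so it would be added as the next basis element.
This is the inner loop of Buchberger's algorithm — each nonzero remainder becomes a new basis element.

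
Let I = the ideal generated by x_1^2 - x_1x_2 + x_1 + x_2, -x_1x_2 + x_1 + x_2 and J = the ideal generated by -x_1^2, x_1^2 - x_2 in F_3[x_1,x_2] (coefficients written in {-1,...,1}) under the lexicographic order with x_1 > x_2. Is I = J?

No, the ideals differ.

Equality of ideals is decidable: compute both reduced Gröbner bases (unique for the ordering) and check whether they agree.
Buchberger on the first generating set:
f_1 = x_1^2 - x_1x_2 + x_1 + x_2, LT = x_1^2.
f_2 = -x_1x_2 + x_1 + x_2, LT = x_1x_2.

S(f_1,f_2): lcm = x_1^2x_2. S = x_1^2 - x_1x_2^2 - x_1x_2 + x_2^2.
  leading term x_1^2: subtract (1)·f_1 from x_1^2 - x_1x_2^2 - x_1x_2 + x_2^2 → -x_1x_2^2 - x_1 + x_2^2 - x_2
  leading term x_1x_2^2: subtract (x_2)·f_2 from -x_1x_2^2 - x_1 + x_2^2 - x_2 → -x_1x_2 - x_1 - x_2
  leading term x_1x_2: subtract (1)·f_2 from -x_1x_2 - x_1 - x_2 → x_1 + x_2
  leading term x_1: no divisor's leading term divides it; move x_1 to the remainder.
  leading term x_2: no divisor's leading term divides it; move x_2 to the remainder.
  remainder x_1 + x_2 ≠ 0; add g_3 = x_1 + x_2 to the basis.

S(f_1,g_3): lcm = x_1^2. S = x_1x_2 + x_1 + x_2.
  leading term x_1x_2: subtract (-1)·f_2 from x_1x_2 + x_1 + x_2 → -x_1 - x_2
  leading term x_1: subtract (-1)·g_3 from -x_1 - x_2 → 0
  remainder 0.

S(f_2,g_3): lcm = x_1x_2. S = -x_1 - x_2^2 - x_2.
  leading term x_1: subtract (-1)·g_3 from -x_1 - x_2^2 - x_2 → -x_2^2
  leading term x_2^2: no divisor's leading term divides it; move -x_2^2 to the remainder.
  remainder -x_2^2 ≠ 0; add g_4 = -x_2^2 to the basis.

S(f_1,g_4): leading monomials are coprime, so the S-polynomial reduces to 0 (Buchberger's first criterion).
S(f_2,g_4): lcm = x_1x_2^2. S = -x_1x_2 - x_2^2.
  leading term x_1x_2: subtract (1)·f_2 from -x_1x_2 - x_2^2 → -x_1 - x_2^2 - x_2
  leading term x_1: subtract (-1)·g_3 from -x_1 - x_2^2 - x_2 → -x_2^2
  leading term x_2^2: subtract (1)·g_4 from -x_2^2 → 0
  remainder 0.

S(g_3,g_4): leading monomials are coprime, so the S-polynomial reduces to 0 (Buchberger's first criterion).
Every S-polynomial of the final basis reduces to 0, so we have a Gröbner basis.
Inter-reduce: drop elements whose leading term is divisible by another's, tail-reduce, and make monic.
Reduced Gröbner basis: {x_1 + x_2, x_2^2}.

Buchberger on the second generating set:
h_1 = -x_1^2, LT = x_1^2.
h_2 = x_1^2 - x_2, LT = x_1^2.

S(h_1,h_2): lcm = x_1^2. S = x_2.
  leading term x_2: no divisor's leading term divides it; move x_2 to the remainder.
  remainder x_2 ≠ 0; add k_3 = x_2 to the basis.

S(h_1,k_3): leading monomials are coprime, so the S-polynomial reduces to 0 (Buchberger's first criterion).
S(h_2,k_3): leading monomials are coprime, so the S-polynomial reduces to 0 (Buchberger's first criterion).
Every S-polynomial of the final basis reduces to 0, so we have a Gröbner basis.
Inter-reduce: drop elements whose leading term is divisible by another's, tail-reduce, and make monic.
Reduced Gröbner basis: {x_1^2, x_2}.

Since the reduced bases disagree, the two ideals are not the same.
The choice of monomial ordering does not affect the verdict — as long as both bases are computed under the same ordering, their equality decides ideal equality.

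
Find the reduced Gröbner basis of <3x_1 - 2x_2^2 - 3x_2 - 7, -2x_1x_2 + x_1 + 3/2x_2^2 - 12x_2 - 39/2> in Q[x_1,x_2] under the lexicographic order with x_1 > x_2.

The reduced Gröbner basis is the canonical form of the ideal for this ordering.

f_1 = 3x_1 - 2x_2^2 - 3x_2 - 7, LT = x_1.
f_2 = -2x_1x_2 + x_1 + 3/2x_2^2 - 12x_2 - 39/2, LT = x_1x_2.

S(f_1,f_2): lcm = x_1x_2. S = 1/2x_1 - 2/3x_2^3 - 1/4x_2^2 - 25/3x_2 - 39/4.
  leading term x_1: subtract (1/6)·f_1 from 1/2x_1 - 2/3x_2^3 - 1/4x_2^2 - 25/3x_2 - 39/4 → -2/3x_2^3 + 1/12x_2^2 - 47/6x_2 - 103/12
  leading term x_2^3: no divisor's leading term divides it; move -2/3x_2^3 to the remainder.
  leading term x_2^2: no divisor's leading term divides it; move 1/12x_2^2 to the remainder.
  leading term x_2: no divisor's leading term divides it; move -47/6x_2 to the remainder.
  leading term 1: no divisor's leading term divides it; move -103/12 to the remainder.
  remainder -2/3x_2^3 + 1/12x_2^2 - 47/6x_2 - 103/12 ≠ 0; add g_3 = -2/3x_2^3 + 1/12x_2^2 - 47/6x_2 - 103/12 to the basis.

The other S-polynomials (S(f_1,g_3), S(f_2,g_3)) all reduce to 0 modulo the current basis, so we have a Gröbner basis.
Inter-reduce: drop elements whose leading term is divisible by another's, tail-reduce, and make monic.

G = {x_1 - 2/3x_2^2 - x_2 - 7/3, x_2^3 - 1/8x_2^2 + 47/4x_2 + 103/8}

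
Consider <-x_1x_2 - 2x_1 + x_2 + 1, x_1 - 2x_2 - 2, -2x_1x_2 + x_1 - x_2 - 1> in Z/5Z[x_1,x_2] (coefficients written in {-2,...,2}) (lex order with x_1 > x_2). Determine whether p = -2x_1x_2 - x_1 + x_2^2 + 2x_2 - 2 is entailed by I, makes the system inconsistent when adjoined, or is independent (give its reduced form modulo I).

First compute the reduced Gröbner basis of I by Buchberger's algorithm.
f_1 = -x_1x_2 - 2x_1 + x_2 + 1, LT = x_1x_2.
f_2 = x_1 - 2x_2 - 2, LT = x_1.
f_3 = -2x_1x_2 + x_1 - x_2 - 1, LT = x_1x_2.

S(f_1,f_2): lcm = x_1x_2. S = 2x_1 + 2x_2^2 + x_2 - 1.
  reduce S modulo (f_1, f_2, f_3):
  remainder 2x_2^2 - 2 ≠ 0; add h_4 = 2x_2^2 - 2 to the basis.

S(f_1,f_3): lcm = x_1x_2. S = x_2 + 1.
  reduce S modulo (f_1, f_2, f_3, h_4):
  remainder x_2 + 1 ≠ 0; add h_5 = x_2 + 1 to the basis.

The other S-polynomials (S(f_2,f_3), S(f_1,h_4), S(f_2,h_4), S(f_3,h_4), S(f_1,h_5), S(f_2,h_5), S(f_3,h_5), S(h_4,h_5)) all reduce to 0 modulo the current basis, so we have a Gröbner basis.
Inter-reduce: drop elements whose leading term is divisible by another's, tail-reduce, and make monic.
Reduced Gröbner basis: {x_1, x_2 + 1}.
Label its elements g_1 = x_1, g_2 = x_2 + 1.

Reduce p = -2x_1x_2 - x_1 + x_2^2 + 2x_2 - 2 modulo G:
  leading term x_1x_2: subtract (-2x_2)·g_1 from -2x_1x_2 - x_1 + x_2^2 + 2x_2 - 2 → -x_1 + x_2^2 + 2x_2 - 2
  leading term x_1: subtract (-1)·g_1 from -x_1 + x_2^2 + 2x_2 - 2 → x_2^2 + 2x_2 - 2
  leading term x_2^2: subtract (x_2)·g_2 from x_2^2 + 2x_2 - 2 → x_2 - 2
  leading term x_2: subtract (1)·g_2 from x_2 - 2 → 2
  leading term 1: no divisor's leading term divides it; move 2 to the remainder.
  normal form = 2.
The normal form is nonzero, so p ∉ I. Since p minus its normal form lies in I, I + (p) = I + (r) where r = 2; decide whether this ideal is the whole ring.
Here r = 2 is a nonzero constant, hence a unit: 1 ∈ I + (p), the Gröbner basis of I + (p) is {1}, and the enlarged system has no common solution — adjoining p is inconsistent.

The remainder on division by a Gröbner basis is unique — it is the normal form.

Adjoining -2x_1x_2 - x_1 + x_2^2 + 2x_2 - 2 makes the ideal the whole ring: the system is inconsistent.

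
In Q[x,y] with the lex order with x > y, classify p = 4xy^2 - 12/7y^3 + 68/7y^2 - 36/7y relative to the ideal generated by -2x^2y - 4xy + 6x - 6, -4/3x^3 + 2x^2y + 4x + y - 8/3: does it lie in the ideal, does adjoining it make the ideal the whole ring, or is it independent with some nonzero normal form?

First compute the reduced Gröbner basis of I by Buchberger's algorithm.
f_1 = -2x^2y - 4xy + 6x - 6, LT = x^2y.
f_2 = -4/3x^3 + 2x^2y + 4x + y - 8/3, LT = x^3.

S(f_1,f_2): lcm = x^3y. S = 3/2x^2y^2 + 2x^2y - 3x^2 + 3xy + 3x + 3/4y^2 - 2y.
  reduce S modulo (f_1, f_2):
  remainder -3x^2 - 3xy^2 + 7/2xy + 9x + 3/4y^2 - 13/2y - 6 ≠ 0; add h_3 = -3x^2 - 3xy^2 + 7/2xy + 9x + 3/4y^2 - 13/2y - 6 to the basis.

S(f_1,h_3): lcm = x^2y. S = -xy^3 + 7/6xy^2 + 5xy - 3x + 1/4y^3 - 13/6y^2 - 2y + 3.
  reduce S modulo (f_1, f_2, h_3):
  remainder -xy^3 + 7/6xy^2 + 5xy - 3x + 1/4y^3 - 13/6y^2 - 2y + 3 ≠ 0; add h_4 = -xy^3 + 7/6xy^2 + 5xy - 3x + 1/4y^3 - 13/6y^2 - 2y + 3 to the basis.

S(f_2,h_3): lcm = x^3. S = -x^2y^2 - 1/3x^2y + 3x^2 + 1/4xy^2 - 13/6xy - 5x - 3/4y + 2.
  reduce S modulo (f_1, f_2, h_3, h_4):
  remainder -3/4xy^2 - xy + 3x + 3/4y^2 - 17/4y - 3 ≠ 0; add h_5 = -3/4xy^2 - xy + 3x + 3/4y^2 - 17/4y - 3 to the basis.

S(f_1,h_4): lcm = x^2y^3. S = 7/6x^2y^2 + 5x^2y - 3x^2 + 9/4xy^3 - 31/6xy^2 - 2xy + 3x + 3y^2.
  reduce S modulo (f_1, f_2, h_3, h_4, h_5):
  remainder 7/4xy - 21/4x + 9/16y^3 - 9/2y^2 + 73/8y + 21/4 ≠ 0; add h_6 = 7/4xy - 21/4x + 9/16y^3 - 9/2y^2 + 73/8y + 21/4 to the basis.

S(h_4,h_6): lcm = xy^3. S = 11/6xy^2 - 5xy + 3x - 9/28y^5 + 18/7y^4 - 153/28y^3 - 5/6y^2 + 2y - 3.
  reduce S modulo (f_1, f_2, h_3, h_4, h_5, h_6):
  remainder -12x - 9/28y^5 + 18/7y^4 - 43/14y^3 - 127/7y^2 + 213/7y + 12 ≠ 0; add h_7 = -12x - 9/28y^5 + 18/7y^4 - 43/14y^3 - 127/7y^2 + 213/7y + 12 to the basis.

S(h_5,h_6): lcm = xy^2. S = 13/3xy - 4x - 9/28y^4 + 18/7y^3 - 87/14y^2 + 8/3y + 4.
  reduce S modulo (f_1, f_2, h_3, h_4, h_5, h_6, h_7):
  remainder -27/112y^5 + 45/28y^4 - 9/8y^3 - 243/28y^2 + 81/28y ≠ 0; add h_8 = -27/112y^5 + 45/28y^4 - 9/8y^3 - 243/28y^2 + 81/28y to the basis.

The other S-polynomials (S(f_2,h_4), S(h_3,h_4), S(f_1,h_5), S(f_2,h_5), S(h_3,h_5), S(h_4,h_5), S(f_1,h_6), S(f_2,h_6), S(h_3,h_6), S(f_1,h_7), S(f_2,h_7), S(h_3,h_7), S(h_4,h_7), S(h_5,h_7), S(h_6,h_7), S(f_1,h_8), S(f_2,h_8), S(h_3,h_8), S(h_4,h_8), S(h_5,h_8), S(h_6,h_8), S(h_7,h_8)) all reduce to 0 modulo the current basis, so we have a Gröbner basis.
Inter-reduce: drop elements whose leading term is divisible by another's, tail-reduce, and make monic.
Reduced Gröbner basis: {x - 1/28y^4 + 11/84y^3 + 23/42y^2 - 31/14y - 1, y^5 - 20/3y^4 + 14/3y^3 + 36y^2 - 12y}.
Label its elements g_1 = x - 1/28y^4 + 11/84y^3 + 23/42y^2 - 31/14y - 1, g_2 = y^5 - 20/3y^4 + 14/3y^3 + 36y^2 - 12y.

Reduce p = 4xy^2 - 12/7y^3 + 68/7y^2 - 36/7y modulo G:
  leading term xy^2: subtract (4y^2)·g_1 from 4xy^2 - 12/7y^3 + 68/7y^2 - 36/7y → 1/7y^6 - 11/21y^5 - 46/21y^4 + 50/7y^3 + 96/7y^2 - 36/7y
  leading term y^6: subtract (1/7y)·g_2 from 1/7y^6 - 11/21y^5 - 46/21y^4 + 50/7y^3 + 96/7y^2 - 36/7y → 3/7y^5 - 20/7y^4 + 2y^3 + 108/7y^2 - 36/7y
  leading term y^5: subtract (3/7)·g_2 from 3/7y^5 - 20/7y^4 + 2y^3 + 108/7y^2 - 36/7y → 0
  normal form = 0.
Since the normal form is 0, p ∈ I.

4xy^2 - 12/7y^3 + 68/7y^2 - 36/7y lies in I (it reduces to 0).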